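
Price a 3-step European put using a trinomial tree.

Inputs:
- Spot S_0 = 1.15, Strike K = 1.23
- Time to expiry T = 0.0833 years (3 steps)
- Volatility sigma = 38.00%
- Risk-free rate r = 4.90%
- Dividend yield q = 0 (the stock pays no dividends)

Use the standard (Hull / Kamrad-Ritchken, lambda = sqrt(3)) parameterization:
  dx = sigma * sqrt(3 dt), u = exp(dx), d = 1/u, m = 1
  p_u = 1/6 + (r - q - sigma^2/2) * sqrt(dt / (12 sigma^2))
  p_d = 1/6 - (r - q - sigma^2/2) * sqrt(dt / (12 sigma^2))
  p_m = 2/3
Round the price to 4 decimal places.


Answer: Price = V(0,0) = 0.0997

Derivation:
dt = T/N = 0.027767; dx = sigma*sqrt(3*dt) = 0.109675
u = exp(dx) = 1.115915; d = 1/u = 0.896126
p_u = 0.163730, p_m = 0.666667, p_d = 0.169603
Discount per step: exp(-r*dt) = 0.998640
Stock lattice S(k, j) with j the centered position index:
  k=0: S(0,+0) = 1.1500
  k=1: S(1,-1) = 1.0305; S(1,+0) = 1.1500; S(1,+1) = 1.2833
  k=2: S(2,-2) = 0.9235; S(2,-1) = 1.0305; S(2,+0) = 1.1500; S(2,+1) = 1.2833; S(2,+2) = 1.4321
  k=3: S(3,-3) = 0.8276; S(3,-2) = 0.9235; S(3,-1) = 1.0305; S(3,+0) = 1.1500; S(3,+1) = 1.2833; S(3,+2) = 1.4321; S(3,+3) = 1.5981
Terminal payoffs V(N, j) = max(K - S_T, 0):
  V(3,-3) = 0.402430; V(3,-2) = 0.306503; V(3,-1) = 0.199455; V(3,+0) = 0.080000; V(3,+1) = 0.000000; V(3,+2) = 0.000000; V(3,+3) = 0.000000
Backward induction: V(k, j) = exp(-r*dt) * [p_u * V(k+1, j+1) + p_m * V(k+1, j) + p_d * V(k+1, j-1)]
  V(2,-2) = exp(-r*dt) * [p_u*0.199455 + p_m*0.306503 + p_d*0.402430] = 0.304830
  V(2,-1) = exp(-r*dt) * [p_u*0.080000 + p_m*0.199455 + p_d*0.306503] = 0.197783
  V(2,+0) = exp(-r*dt) * [p_u*0.000000 + p_m*0.080000 + p_d*0.199455] = 0.087043
  V(2,+1) = exp(-r*dt) * [p_u*0.000000 + p_m*0.000000 + p_d*0.080000] = 0.013550
  V(2,+2) = exp(-r*dt) * [p_u*0.000000 + p_m*0.000000 + p_d*0.000000] = 0.000000
  V(1,-1) = exp(-r*dt) * [p_u*0.087043 + p_m*0.197783 + p_d*0.304830] = 0.197538
  V(1,+0) = exp(-r*dt) * [p_u*0.013550 + p_m*0.087043 + p_d*0.197783] = 0.093665
  V(1,+1) = exp(-r*dt) * [p_u*0.000000 + p_m*0.013550 + p_d*0.087043] = 0.023764
  V(0,+0) = exp(-r*dt) * [p_u*0.023764 + p_m*0.093665 + p_d*0.197538] = 0.099701


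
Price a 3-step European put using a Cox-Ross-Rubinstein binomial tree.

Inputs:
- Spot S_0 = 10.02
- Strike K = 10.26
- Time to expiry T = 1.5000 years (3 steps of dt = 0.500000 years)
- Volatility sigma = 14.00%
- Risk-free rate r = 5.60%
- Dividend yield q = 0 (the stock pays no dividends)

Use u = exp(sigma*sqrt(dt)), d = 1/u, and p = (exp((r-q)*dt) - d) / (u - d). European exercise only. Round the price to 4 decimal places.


dt = T/N = 0.500000
u = exp(sigma*sqrt(dt)) = 1.104061; d = 1/u = 0.905747
p = (exp((r-q)*dt) - d) / (u - d) = 0.618457
Discount per step: exp(-r*dt) = 0.972388
Stock lattice S(k, i) with i counting down-moves:
  k=0: S(0,0) = 10.0200
  k=1: S(1,0) = 11.0627; S(1,1) = 9.0756
  k=2: S(2,0) = 12.2139; S(2,1) = 10.0200; S(2,2) = 8.2202
  k=3: S(3,0) = 13.4849; S(3,1) = 11.0627; S(3,2) = 9.0756; S(3,3) = 7.4454
Terminal payoffs V(N, i) = max(K - S_T, 0):
  V(3,0) = 0.000000; V(3,1) = 0.000000; V(3,2) = 1.184412; V(3,3) = 2.814586
Backward induction: V(k, i) = exp(-r*dt) * [p * V(k+1, i) + (1-p) * V(k+1, i+1)].
  V(2,0) = exp(-r*dt) * [p*0.000000 + (1-p)*0.000000] = 0.000000
  V(2,1) = exp(-r*dt) * [p*0.000000 + (1-p)*1.184412] = 0.439426
  V(2,2) = exp(-r*dt) * [p*1.184412 + (1-p)*2.814586] = 1.756516
  V(1,0) = exp(-r*dt) * [p*0.000000 + (1-p)*0.439426] = 0.163030
  V(1,1) = exp(-r*dt) * [p*0.439426 + (1-p)*1.756516] = 0.915943
  V(0,0) = exp(-r*dt) * [p*0.163030 + (1-p)*0.915943] = 0.437865

Answer: Price = V(0,0) = 0.4379


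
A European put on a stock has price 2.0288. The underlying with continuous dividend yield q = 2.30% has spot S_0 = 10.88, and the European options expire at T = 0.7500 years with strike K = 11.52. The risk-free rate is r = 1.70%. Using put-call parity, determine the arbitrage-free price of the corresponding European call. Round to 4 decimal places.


Put-call parity: C - P = S_0 * exp(-qT) - K * exp(-rT).
S_0 * exp(-qT) = 10.8800 * 0.98289793 = 10.69392947
K * exp(-rT) = 11.5200 * 0.98733094 = 11.37405239
C = P + S*exp(-qT) - K*exp(-rT)
C = 2.0288 + 10.69392947 - 11.37405239 = 1.3487

Answer: Call price = 1.3487


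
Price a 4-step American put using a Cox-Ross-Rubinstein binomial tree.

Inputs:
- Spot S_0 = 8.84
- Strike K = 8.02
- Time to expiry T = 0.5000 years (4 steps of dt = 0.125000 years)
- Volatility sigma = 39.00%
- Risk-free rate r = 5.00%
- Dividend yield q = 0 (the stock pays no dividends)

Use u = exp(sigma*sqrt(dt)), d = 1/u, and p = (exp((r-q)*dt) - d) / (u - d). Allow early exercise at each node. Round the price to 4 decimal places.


Answer: Price = V(0,0) = 0.5370

Derivation:
dt = T/N = 0.125000
u = exp(sigma*sqrt(dt)) = 1.147844; d = 1/u = 0.871198
p = (exp((r-q)*dt) - d) / (u - d) = 0.488246
Discount per step: exp(-r*dt) = 0.993769
Stock lattice S(k, i) with i counting down-moves:
  k=0: S(0,0) = 8.8400
  k=1: S(1,0) = 10.1469; S(1,1) = 7.7014
  k=2: S(2,0) = 11.6471; S(2,1) = 8.8400; S(2,2) = 6.7094
  k=3: S(3,0) = 13.3691; S(3,1) = 10.1469; S(3,2) = 7.7014; S(3,3) = 5.8453
  k=4: S(4,0) = 15.3456; S(4,1) = 11.6471; S(4,2) = 8.8400; S(4,3) = 6.7094; S(4,4) = 5.0924
Terminal payoffs V(N, i) = max(K - S_T, 0):
  V(4,0) = 0.000000; V(4,1) = 0.000000; V(4,2) = 0.000000; V(4,3) = 1.310562; V(4,4) = 2.927629
Backward induction: V(k, i) = exp(-r*dt) * [p * V(k+1, i) + (1-p) * V(k+1, i+1)]; then take max(V_cont, immediate exercise) for American.
  V(3,0) = exp(-r*dt) * [p*0.000000 + (1-p)*0.000000] = 0.000000; exercise = 0.000000; V(3,0) = max -> 0.000000
  V(3,1) = exp(-r*dt) * [p*0.000000 + (1-p)*0.000000] = 0.000000; exercise = 0.000000; V(3,1) = max -> 0.000000
  V(3,2) = exp(-r*dt) * [p*0.000000 + (1-p)*1.310562] = 0.666507; exercise = 0.318608; V(3,2) = max -> 0.666507
  V(3,3) = exp(-r*dt) * [p*1.310562 + (1-p)*2.927629] = 2.124781; exercise = 2.174750; V(3,3) = max -> 2.174750
  V(2,0) = exp(-r*dt) * [p*0.000000 + (1-p)*0.000000] = 0.000000; exercise = 0.000000; V(2,0) = max -> 0.000000
  V(2,1) = exp(-r*dt) * [p*0.000000 + (1-p)*0.666507] = 0.338962; exercise = 0.000000; V(2,1) = max -> 0.338962
  V(2,2) = exp(-r*dt) * [p*0.666507 + (1-p)*2.174750] = 1.429395; exercise = 1.310562; V(2,2) = max -> 1.429395
  V(1,0) = exp(-r*dt) * [p*0.000000 + (1-p)*0.338962] = 0.172385; exercise = 0.000000; V(1,0) = max -> 0.172385
  V(1,1) = exp(-r*dt) * [p*0.338962 + (1-p)*1.429395] = 0.891407; exercise = 0.318608; V(1,1) = max -> 0.891407
  V(0,0) = exp(-r*dt) * [p*0.172385 + (1-p)*0.891407] = 0.536981; exercise = 0.000000; V(0,0) = max -> 0.536981


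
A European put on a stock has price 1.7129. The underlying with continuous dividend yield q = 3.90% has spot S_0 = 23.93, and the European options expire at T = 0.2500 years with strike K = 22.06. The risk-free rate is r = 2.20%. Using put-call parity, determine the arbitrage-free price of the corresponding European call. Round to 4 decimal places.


Put-call parity: C - P = S_0 * exp(-qT) - K * exp(-rT).
S_0 * exp(-qT) = 23.9300 * 0.99029738 = 23.69781624
K * exp(-rT) = 22.0600 * 0.99451510 = 21.93900305
C = P + S*exp(-qT) - K*exp(-rT)
C = 1.7129 + 23.69781624 - 21.93900305 = 3.4717

Answer: Call price = 3.4717


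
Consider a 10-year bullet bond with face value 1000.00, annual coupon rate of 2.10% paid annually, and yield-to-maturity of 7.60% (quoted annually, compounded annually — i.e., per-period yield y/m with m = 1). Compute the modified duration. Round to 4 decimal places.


Coupon per period c = face * coupon_rate / m = 21.000000
Periods per year m = 1; per-period yield y/m = 0.076000
Number of cashflows N = 10
Cashflows (t years, CF_t, discount factor 1/(1+y/m)^(m*t), PV):
  t = 1.0000: CF_t = 21.000000, DF = 0.929368, PV = 19.516729
  t = 2.0000: CF_t = 21.000000, DF = 0.863725, PV = 18.138224
  t = 3.0000: CF_t = 21.000000, DF = 0.802718, PV = 16.857085
  t = 4.0000: CF_t = 21.000000, DF = 0.746021, PV = 15.666436
  t = 5.0000: CF_t = 21.000000, DF = 0.693328, PV = 14.559885
  t = 6.0000: CF_t = 21.000000, DF = 0.644357, PV = 13.531491
  t = 7.0000: CF_t = 21.000000, DF = 0.598845, PV = 12.575736
  t = 8.0000: CF_t = 21.000000, DF = 0.556547, PV = 11.687487
  t = 9.0000: CF_t = 21.000000, DF = 0.517237, PV = 10.861976
  t = 10.0000: CF_t = 1021.000000, DF = 0.480704, PV = 490.798276
Price P = sum_t PV_t = 624.193324
First compute Macaulay numerator sum_t t * PV_t:
  t * PV_t at t = 1.0000: 19.516729
  t * PV_t at t = 2.0000: 36.276447
  t * PV_t at t = 3.0000: 50.571255
  t * PV_t at t = 4.0000: 62.665744
  t * PV_t at t = 5.0000: 72.799424
  t * PV_t at t = 6.0000: 81.188949
  t * PV_t at t = 7.0000: 88.030149
  t * PV_t at t = 8.0000: 93.499892
  t * PV_t at t = 9.0000: 97.757787
  t * PV_t at t = 10.0000: 4907.982763
Macaulay duration D = 5510.289139 / 624.193324 = 8.827857
Modified duration = D / (1 + y/m) = 8.827857 / (1 + 0.076000) = 8.204328

Answer: Modified duration = 8.2043


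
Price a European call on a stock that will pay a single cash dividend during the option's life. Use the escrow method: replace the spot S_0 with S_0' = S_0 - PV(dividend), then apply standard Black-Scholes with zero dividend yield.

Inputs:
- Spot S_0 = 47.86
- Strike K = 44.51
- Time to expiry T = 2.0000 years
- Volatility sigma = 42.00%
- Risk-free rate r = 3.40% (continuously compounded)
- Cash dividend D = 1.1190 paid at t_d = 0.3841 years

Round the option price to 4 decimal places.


PV(D) = D * exp(-r * t_d) = 1.1190 * 0.98702550 = 1.10448154
S_0' = S_0 - PV(D) = 47.8600 - 1.10448154 = 46.75551846
d1 = (ln(S_0'/K) + (r + sigma^2/2)*T) / (sigma*sqrt(T)) = 0.49433230
d2 = d1 - sigma*sqrt(T) = -0.09963739
exp(-rT) = 0.93426047
N(d1) = 0.68946424; N(d2) = 0.46031610
C = S_0' * N(d1) - K * exp(-rT) * N(d2) = 46.75551846 * 0.68946424 - 44.5100 * 0.93426047 * 0.46031610 = 13.0945

Answer: Price = 13.0945


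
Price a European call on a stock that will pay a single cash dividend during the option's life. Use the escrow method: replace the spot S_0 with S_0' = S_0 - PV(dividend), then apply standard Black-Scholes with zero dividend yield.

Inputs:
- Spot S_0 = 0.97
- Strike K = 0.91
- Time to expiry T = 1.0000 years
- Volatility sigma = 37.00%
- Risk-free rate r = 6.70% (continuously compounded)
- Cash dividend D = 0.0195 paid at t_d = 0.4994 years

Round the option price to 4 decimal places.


PV(D) = D * exp(-r * t_d) = 0.0195 * 0.96709379 = 0.01885833
S_0' = S_0 - PV(D) = 0.9700 - 0.01885833 = 0.95114167
d1 = (ln(S_0'/K) + (r + sigma^2/2)*T) / (sigma*sqrt(T)) = 0.48559033
d2 = d1 - sigma*sqrt(T) = 0.11559033
exp(-rT) = 0.93519520
N(d1) = 0.68637117; N(d2) = 0.54601139
C = S_0' * N(d1) - K * exp(-rT) * N(d2) = 0.95114167 * 0.68637117 - 0.9100 * 0.93519520 * 0.54601139 = 0.1882

Answer: Price = 0.1882


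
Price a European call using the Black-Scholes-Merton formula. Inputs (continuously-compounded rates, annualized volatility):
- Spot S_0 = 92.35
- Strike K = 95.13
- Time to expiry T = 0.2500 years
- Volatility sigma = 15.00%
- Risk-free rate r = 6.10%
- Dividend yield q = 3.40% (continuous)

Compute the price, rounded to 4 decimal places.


Answer: Price = 1.8381

Derivation:
d1 = (ln(S/K) + (r - q + 0.5*sigma^2) * T) / (sigma * sqrt(T)) = -0.26794894
d2 = d1 - sigma * sqrt(T) = -0.34294894
exp(-rT) = 0.98486569; exp(-qT) = 0.99153602
C = S_0 * exp(-qT) * N(d1) - K * exp(-rT) * N(d2)
N(d1) = 0.39436931; N(d2) = 0.36581844
C = 92.3500 * 0.99153602 * 0.39436931 - 95.1300 * 0.98486569 * 0.36581844 = 1.8381


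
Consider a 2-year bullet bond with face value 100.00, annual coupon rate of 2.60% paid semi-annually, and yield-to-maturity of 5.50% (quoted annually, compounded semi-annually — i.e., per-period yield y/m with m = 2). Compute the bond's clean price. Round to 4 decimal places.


Coupon per period c = face * coupon_rate / m = 1.300000
Periods per year m = 2; per-period yield y/m = 0.027500
Number of cashflows N = 4
Cashflows (t years, CF_t, discount factor 1/(1+y/m)^(m*t), PV):
  t = 0.5000: CF_t = 1.300000, DF = 0.973236, PV = 1.265207
  t = 1.0000: CF_t = 1.300000, DF = 0.947188, PV = 1.231345
  t = 1.5000: CF_t = 1.300000, DF = 0.921838, PV = 1.198389
  t = 2.0000: CF_t = 101.300000, DF = 0.897166, PV = 90.882889
Price P = sum_t PV_t = 94.577830

Answer: Price = 94.5778


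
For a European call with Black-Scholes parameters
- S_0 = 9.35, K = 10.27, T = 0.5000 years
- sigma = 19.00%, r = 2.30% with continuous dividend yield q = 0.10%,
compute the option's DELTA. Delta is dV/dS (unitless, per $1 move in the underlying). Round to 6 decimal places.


Answer: Delta = 0.291185

Derivation:
d1 = -0.5495014674; d2 = -0.6838517559
phi(d1) = 0.3430378581; exp(-qT) = 0.9995001250; exp(-rT) = 0.9885658722
N(d1) = 0.2913306789
Delta = exp(-qT) * N(d1) = 0.9995001250 * 0.2913306789 = 0.291185


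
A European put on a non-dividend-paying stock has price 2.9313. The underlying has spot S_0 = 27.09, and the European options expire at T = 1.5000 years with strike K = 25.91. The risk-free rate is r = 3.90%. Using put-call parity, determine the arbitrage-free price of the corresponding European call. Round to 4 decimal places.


Put-call parity: C - P = S_0 * exp(-qT) - K * exp(-rT).
S_0 * exp(-qT) = 27.0900 * 1.00000000 = 27.09000000
K * exp(-rT) = 25.9100 * 0.94317824 = 24.43774821
C = P + S*exp(-qT) - K*exp(-rT)
C = 2.9313 + 27.09000000 - 24.43774821 = 5.5836

Answer: Call price = 5.5836


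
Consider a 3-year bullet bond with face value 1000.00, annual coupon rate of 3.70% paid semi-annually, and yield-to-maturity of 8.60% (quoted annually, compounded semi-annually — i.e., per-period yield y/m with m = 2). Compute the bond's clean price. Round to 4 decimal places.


Answer: Price = 872.8126

Derivation:
Coupon per period c = face * coupon_rate / m = 18.500000
Periods per year m = 2; per-period yield y/m = 0.043000
Number of cashflows N = 6
Cashflows (t years, CF_t, discount factor 1/(1+y/m)^(m*t), PV):
  t = 0.5000: CF_t = 18.500000, DF = 0.958773, PV = 17.737296
  t = 1.0000: CF_t = 18.500000, DF = 0.919245, PV = 17.006037
  t = 1.5000: CF_t = 18.500000, DF = 0.881347, PV = 16.304925
  t = 2.0000: CF_t = 18.500000, DF = 0.845012, PV = 15.632718
  t = 2.5000: CF_t = 18.500000, DF = 0.810174, PV = 14.988224
  t = 3.0000: CF_t = 1018.500000, DF = 0.776773, PV = 791.143352
Price P = sum_t PV_t = 872.812552


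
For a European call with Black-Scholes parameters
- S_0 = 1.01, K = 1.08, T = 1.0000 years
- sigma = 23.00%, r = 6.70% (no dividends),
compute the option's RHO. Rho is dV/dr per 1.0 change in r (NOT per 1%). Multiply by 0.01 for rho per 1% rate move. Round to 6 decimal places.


Answer: Rho = 0.458751

Derivation:
d1 = 0.1149534336; d2 = -0.1150465664
phi(d1) = 0.3963150992; exp(-qT) = 1.0000000000; exp(-rT) = 0.9351952013
N(d2) = 0.4542041062
Rho = K*T*exp(-rT)*N(d2) = 1.0800 * 1.0000 * 0.9351952013 * 0.4542041062 = 0.458751


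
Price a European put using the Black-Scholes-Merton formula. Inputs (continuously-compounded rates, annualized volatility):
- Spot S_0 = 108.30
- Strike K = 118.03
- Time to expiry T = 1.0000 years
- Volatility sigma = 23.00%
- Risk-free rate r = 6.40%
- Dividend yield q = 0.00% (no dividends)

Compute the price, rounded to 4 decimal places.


Answer: Price = 11.2780

Derivation:
d1 = (ln(S/K) + (r - q + 0.5*sigma^2) * T) / (sigma * sqrt(T)) = 0.01920141
d2 = d1 - sigma * sqrt(T) = -0.21079859
exp(-rT) = 0.93800500; exp(-qT) = 1.00000000
P = K * exp(-rT) * N(-d2) - S_0 * exp(-qT) * N(-d1)
N(-d1) = 0.49234022; N(-d2) = 0.58347778
P = 118.0300 * 0.93800500 * 0.58347778 - 108.3000 * 1.00000000 * 0.49234022 = 11.2780


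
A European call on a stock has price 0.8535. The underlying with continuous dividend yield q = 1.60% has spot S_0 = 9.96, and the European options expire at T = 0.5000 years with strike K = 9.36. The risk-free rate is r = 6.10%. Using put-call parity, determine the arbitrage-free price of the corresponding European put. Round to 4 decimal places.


Put-call parity: C - P = S_0 * exp(-qT) - K * exp(-rT).
S_0 * exp(-qT) = 9.9600 * 0.99203191 = 9.88063787
K * exp(-rT) = 9.3600 * 0.96996043 = 9.07882964
P = C - S*exp(-qT) + K*exp(-rT)
P = 0.8535 - 9.88063787 + 9.07882964 = 0.0517

Answer: Put price = 0.0517


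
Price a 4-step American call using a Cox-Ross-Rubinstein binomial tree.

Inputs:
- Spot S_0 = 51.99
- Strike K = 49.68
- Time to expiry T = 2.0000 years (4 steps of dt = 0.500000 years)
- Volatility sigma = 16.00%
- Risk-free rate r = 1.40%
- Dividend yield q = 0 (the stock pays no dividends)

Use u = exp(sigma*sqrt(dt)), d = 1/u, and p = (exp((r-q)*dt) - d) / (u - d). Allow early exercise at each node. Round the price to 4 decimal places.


Answer: Price = V(0,0) = 6.6456

Derivation:
dt = T/N = 0.500000
u = exp(sigma*sqrt(dt)) = 1.119785; d = 1/u = 0.893028
p = (exp((r-q)*dt) - d) / (u - d) = 0.502724
Discount per step: exp(-r*dt) = 0.993024
Stock lattice S(k, i) with i counting down-moves:
  k=0: S(0,0) = 51.9900
  k=1: S(1,0) = 58.2176; S(1,1) = 46.4285
  k=2: S(2,0) = 65.1913; S(2,1) = 51.9900; S(2,2) = 41.4620
  k=3: S(3,0) = 73.0002; S(3,1) = 58.2176; S(3,2) = 46.4285; S(3,3) = 37.0267
  k=4: S(4,0) = 81.7446; S(4,1) = 65.1913; S(4,2) = 51.9900; S(4,3) = 41.4620; S(4,4) = 33.0659
Terminal payoffs V(N, i) = max(S_T - K, 0):
  V(4,0) = 32.064598; V(4,1) = 15.511270; V(4,2) = 2.310000; V(4,3) = 0.000000; V(4,4) = 0.000000
Backward induction: V(k, i) = exp(-r*dt) * [p * V(k+1, i) + (1-p) * V(k+1, i+1)]; then take max(V_cont, immediate exercise) for American.
  V(3,0) = exp(-r*dt) * [p*32.064598 + (1-p)*15.511270] = 23.666780; exercise = 23.320234; V(3,0) = max -> 23.666780
  V(3,1) = exp(-r*dt) * [p*15.511270 + (1-p)*2.310000] = 8.884190; exercise = 8.537644; V(3,1) = max -> 8.884190
  V(3,2) = exp(-r*dt) * [p*2.310000 + (1-p)*0.000000] = 1.153192; exercise = 0.000000; V(3,2) = max -> 1.153192
  V(3,3) = exp(-r*dt) * [p*0.000000 + (1-p)*0.000000] = 0.000000; exercise = 0.000000; V(3,3) = max -> 0.000000
  V(2,0) = exp(-r*dt) * [p*23.666780 + (1-p)*8.884190] = 16.201944; exercise = 15.511270; V(2,0) = max -> 16.201944
  V(2,1) = exp(-r*dt) * [p*8.884190 + (1-p)*1.153192] = 5.004597; exercise = 2.310000; V(2,1) = max -> 5.004597
  V(2,2) = exp(-r*dt) * [p*1.153192 + (1-p)*0.000000] = 0.575694; exercise = 0.000000; V(2,2) = max -> 0.575694
  V(1,0) = exp(-r*dt) * [p*16.201944 + (1-p)*5.004597] = 10.559597; exercise = 8.537644; V(1,0) = max -> 10.559597
  V(1,1) = exp(-r*dt) * [p*5.004597 + (1-p)*0.575694] = 2.782663; exercise = 0.000000; V(1,1) = max -> 2.782663
  V(0,0) = exp(-r*dt) * [p*10.559597 + (1-p)*2.782663] = 6.645633; exercise = 2.310000; V(0,0) = max -> 6.645633


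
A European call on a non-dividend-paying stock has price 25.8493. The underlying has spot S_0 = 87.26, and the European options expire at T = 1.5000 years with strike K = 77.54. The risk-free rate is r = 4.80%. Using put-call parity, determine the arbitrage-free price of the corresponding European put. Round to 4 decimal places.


Put-call parity: C - P = S_0 * exp(-qT) - K * exp(-rT).
S_0 * exp(-qT) = 87.2600 * 1.00000000 = 87.26000000
K * exp(-rT) = 77.5400 * 0.93053090 = 72.15336566
P = C - S*exp(-qT) + K*exp(-rT)
P = 25.8493 - 87.26000000 + 72.15336566 = 10.7427

Answer: Put price = 10.7427


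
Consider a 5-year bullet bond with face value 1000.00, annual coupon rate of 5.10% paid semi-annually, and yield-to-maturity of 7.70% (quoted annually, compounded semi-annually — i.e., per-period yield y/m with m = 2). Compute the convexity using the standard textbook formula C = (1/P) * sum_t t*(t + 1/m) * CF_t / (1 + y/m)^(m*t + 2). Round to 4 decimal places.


Coupon per period c = face * coupon_rate / m = 25.500000
Periods per year m = 2; per-period yield y/m = 0.038500
Number of cashflows N = 10
Cashflows (t years, CF_t, discount factor 1/(1+y/m)^(m*t), PV):
  t = 0.5000: CF_t = 25.500000, DF = 0.962927, PV = 24.554646
  t = 1.0000: CF_t = 25.500000, DF = 0.927229, PV = 23.644339
  t = 1.5000: CF_t = 25.500000, DF = 0.892854, PV = 22.767780
  t = 2.0000: CF_t = 25.500000, DF = 0.859754, PV = 21.923716
  t = 2.5000: CF_t = 25.500000, DF = 0.827880, PV = 21.110945
  t = 3.0000: CF_t = 25.500000, DF = 0.797188, PV = 20.328305
  t = 3.5000: CF_t = 25.500000, DF = 0.767635, PV = 19.574680
  t = 4.0000: CF_t = 25.500000, DF = 0.739176, PV = 18.848994
  t = 4.5000: CF_t = 25.500000, DF = 0.711773, PV = 18.150211
  t = 5.0000: CF_t = 1025.500000, DF = 0.685386, PV = 702.862958
Price P = sum_t PV_t = 893.766575
Convexity numerator sum_t t*(t + 1/m) * CF_t / (1+y/m)^(m*t + 2):
  t = 0.5000: term = 11.383890
  t = 1.0000: term = 32.885575
  t = 1.5000: term = 63.332835
  t = 2.0000: term = 101.641527
  t = 2.5000: term = 146.810101
  t = 3.0000: term = 197.914436
  t = 3.5000: term = 254.102951
  t = 4.0000: term = 314.592002
  t = 4.5000: term = 378.661533
  t = 5.0000: term = 17922.159914
Convexity = (1/P) * sum = 19423.484763 / 893.766575 = 21.732167

Answer: Convexity = 21.7322


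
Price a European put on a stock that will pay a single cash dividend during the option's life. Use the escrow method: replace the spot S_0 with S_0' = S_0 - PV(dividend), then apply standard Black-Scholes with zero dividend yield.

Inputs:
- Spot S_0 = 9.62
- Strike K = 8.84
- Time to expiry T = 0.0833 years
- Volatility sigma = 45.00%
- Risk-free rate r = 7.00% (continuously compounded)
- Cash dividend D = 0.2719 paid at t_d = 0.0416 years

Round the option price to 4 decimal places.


PV(D) = D * exp(-r * t_d) = 0.2719 * 0.99709224 = 0.27110938
S_0' = S_0 - PV(D) = 9.6200 - 0.27110938 = 9.34889062
d1 = (ln(S_0'/K) + (r + sigma^2/2)*T) / (sigma*sqrt(T)) = 0.54078464
d2 = d1 - sigma*sqrt(T) = 0.41090682
exp(-rT) = 0.99418597
N(-d1) = 0.29432801; N(-d2) = 0.34057043
P = K * exp(-rT) * N(-d2) - S_0' * N(-d1) = 8.8400 * 0.99418597 * 0.34057043 - 9.34889062 * 0.29432801 = 0.2415

Answer: Price = 0.2415


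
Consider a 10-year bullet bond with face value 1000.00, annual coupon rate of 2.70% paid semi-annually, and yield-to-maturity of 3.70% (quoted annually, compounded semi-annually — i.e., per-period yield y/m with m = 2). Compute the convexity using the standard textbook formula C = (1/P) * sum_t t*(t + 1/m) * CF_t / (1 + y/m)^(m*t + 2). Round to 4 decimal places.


Answer: Convexity = 84.7845

Derivation:
Coupon per period c = face * coupon_rate / m = 13.500000
Periods per year m = 2; per-period yield y/m = 0.018500
Number of cashflows N = 20
Cashflows (t years, CF_t, discount factor 1/(1+y/m)^(m*t), PV):
  t = 0.5000: CF_t = 13.500000, DF = 0.981836, PV = 13.254786
  t = 1.0000: CF_t = 13.500000, DF = 0.964002, PV = 13.014027
  t = 1.5000: CF_t = 13.500000, DF = 0.946492, PV = 12.777641
  t = 2.0000: CF_t = 13.500000, DF = 0.929300, PV = 12.545548
  t = 2.5000: CF_t = 13.500000, DF = 0.912420, PV = 12.317671
  t = 3.0000: CF_t = 13.500000, DF = 0.895847, PV = 12.093933
  t = 3.5000: CF_t = 13.500000, DF = 0.879575, PV = 11.874259
  t = 4.0000: CF_t = 13.500000, DF = 0.863598, PV = 11.658576
  t = 4.5000: CF_t = 13.500000, DF = 0.847912, PV = 11.446810
  t = 5.0000: CF_t = 13.500000, DF = 0.832510, PV = 11.238890
  t = 5.5000: CF_t = 13.500000, DF = 0.817389, PV = 11.034748
  t = 6.0000: CF_t = 13.500000, DF = 0.802542, PV = 10.834313
  t = 6.5000: CF_t = 13.500000, DF = 0.787964, PV = 10.637519
  t = 7.0000: CF_t = 13.500000, DF = 0.773652, PV = 10.444299
  t = 7.5000: CF_t = 13.500000, DF = 0.759599, PV = 10.254589
  t = 8.0000: CF_t = 13.500000, DF = 0.745802, PV = 10.068325
  t = 8.5000: CF_t = 13.500000, DF = 0.732255, PV = 9.885444
  t = 9.0000: CF_t = 13.500000, DF = 0.718954, PV = 9.705886
  t = 9.5000: CF_t = 13.500000, DF = 0.705895, PV = 9.529588
  t = 10.0000: CF_t = 1013.500000, DF = 0.693074, PV = 702.430056
Price P = sum_t PV_t = 917.046909
Convexity numerator sum_t t*(t + 1/m) * CF_t / (1+y/m)^(m*t + 2):
  t = 0.5000: term = 6.388820
  t = 1.0000: term = 18.818322
  t = 1.5000: term = 36.953013
  t = 2.0000: term = 60.469666
  t = 2.5000: term = 89.056946
  t = 3.0000: term = 122.415046
  t = 3.5000: term = 160.255338
  t = 4.0000: term = 202.300027
  t = 4.5000: term = 248.281820
  t = 5.0000: term = 297.943601
  t = 5.5000: term = 351.038116
  t = 6.0000: term = 407.327666
  t = 6.5000: term = 466.583810
  t = 7.0000: term = 528.587074
  t = 7.5000: term = 593.126669
  t = 8.0000: term = 660.000221
  t = 8.5000: term = 729.013499
  t = 9.0000: term = 799.980160
  t = 9.5000: term = 872.721497
  t = 10.0000: term = 71100.117542
Convexity = (1/P) * sum = 77751.378855 / 917.046909 = 84.784517


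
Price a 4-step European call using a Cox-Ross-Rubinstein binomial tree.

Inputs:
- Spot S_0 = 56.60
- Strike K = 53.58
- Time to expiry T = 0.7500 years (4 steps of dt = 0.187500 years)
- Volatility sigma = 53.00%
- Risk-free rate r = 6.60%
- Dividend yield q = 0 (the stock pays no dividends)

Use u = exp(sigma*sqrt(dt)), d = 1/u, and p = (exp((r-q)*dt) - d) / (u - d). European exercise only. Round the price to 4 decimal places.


dt = T/N = 0.187500
u = exp(sigma*sqrt(dt)) = 1.257967; d = 1/u = 0.794934
p = (exp((r-q)*dt) - d) / (u - d) = 0.469768
Discount per step: exp(-r*dt) = 0.987701
Stock lattice S(k, i) with i counting down-moves:
  k=0: S(0,0) = 56.6000
  k=1: S(1,0) = 71.2009; S(1,1) = 44.9932
  k=2: S(2,0) = 89.5684; S(2,1) = 56.6000; S(2,2) = 35.7666
  k=3: S(3,0) = 112.6741; S(3,1) = 71.2009; S(3,2) = 44.9932; S(3,3) = 28.4321
  k=4: S(4,0) = 141.7402; S(4,1) = 89.5684; S(4,2) = 56.6000; S(4,3) = 35.7666; S(4,4) = 22.6016
Terminal payoffs V(N, i) = max(S_T - K, 0):
  V(4,0) = 88.160215; V(4,1) = 35.988388; V(4,2) = 3.020000; V(4,3) = 0.000000; V(4,4) = 0.000000
Backward induction: V(k, i) = exp(-r*dt) * [p * V(k+1, i) + (1-p) * V(k+1, i+1)].
  V(3,0) = exp(-r*dt) * [p*88.160215 + (1-p)*35.988388] = 59.753022
  V(3,1) = exp(-r*dt) * [p*35.988388 + (1-p)*3.020000] = 18.279885
  V(3,2) = exp(-r*dt) * [p*3.020000 + (1-p)*0.000000] = 1.401252
  V(3,3) = exp(-r*dt) * [p*0.000000 + (1-p)*0.000000] = 0.000000
  V(2,0) = exp(-r*dt) * [p*59.753022 + (1-p)*18.279885] = 37.298217
  V(2,1) = exp(-r*dt) * [p*18.279885 + (1-p)*1.401252] = 9.215548
  V(2,2) = exp(-r*dt) * [p*1.401252 + (1-p)*0.000000] = 0.650168
  V(1,0) = exp(-r*dt) * [p*37.298217 + (1-p)*9.215548] = 22.132307
  V(1,1) = exp(-r*dt) * [p*9.215548 + (1-p)*0.650168] = 4.616429
  V(0,0) = exp(-r*dt) * [p*22.132307 + (1-p)*4.616429] = 12.686858

Answer: Price = V(0,0) = 12.6869


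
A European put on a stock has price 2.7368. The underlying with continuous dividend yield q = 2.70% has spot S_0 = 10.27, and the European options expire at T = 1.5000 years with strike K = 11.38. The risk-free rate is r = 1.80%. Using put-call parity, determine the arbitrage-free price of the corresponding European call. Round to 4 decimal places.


Answer: Call price = 1.5223

Derivation:
Put-call parity: C - P = S_0 * exp(-qT) - K * exp(-rT).
S_0 * exp(-qT) = 10.2700 * 0.96030916 = 9.86237512
K * exp(-rT) = 11.3800 * 0.97336124 = 11.07685093
C = P + S*exp(-qT) - K*exp(-rT)
C = 2.7368 + 9.86237512 - 11.07685093 = 1.5223


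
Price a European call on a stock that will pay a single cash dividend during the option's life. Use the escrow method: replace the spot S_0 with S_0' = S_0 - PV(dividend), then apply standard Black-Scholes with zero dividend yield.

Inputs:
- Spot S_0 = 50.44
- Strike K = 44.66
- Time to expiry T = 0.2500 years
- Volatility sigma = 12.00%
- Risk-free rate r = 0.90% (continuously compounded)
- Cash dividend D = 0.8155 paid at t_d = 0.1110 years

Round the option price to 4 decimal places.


PV(D) = D * exp(-r * t_d) = 0.8155 * 0.99900150 = 0.81468572
S_0' = S_0 - PV(D) = 50.4400 - 0.81468572 = 49.62531428
d1 = (ln(S_0'/K) + (r + sigma^2/2)*T) / (sigma*sqrt(T)) = 1.82454709
d2 = d1 - sigma*sqrt(T) = 1.76454709
exp(-rT) = 0.99775253
N(d1) = 0.96596530; N(d2) = 0.96118004
C = S_0' * N(d1) - K * exp(-rT) * N(d2) = 49.62531428 * 0.96596530 - 44.6600 * 0.99775253 * 0.96118004 = 5.1065

Answer: Price = 5.1065


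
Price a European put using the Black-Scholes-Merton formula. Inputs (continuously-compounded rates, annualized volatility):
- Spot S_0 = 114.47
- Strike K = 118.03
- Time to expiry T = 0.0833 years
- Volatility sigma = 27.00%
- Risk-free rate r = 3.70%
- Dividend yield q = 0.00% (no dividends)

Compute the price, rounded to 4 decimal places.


d1 = (ln(S/K) + (r - q + 0.5*sigma^2) * T) / (sigma * sqrt(T)) = -0.31449639
d2 = d1 - sigma * sqrt(T) = -0.39242308
exp(-rT) = 0.99692264; exp(-qT) = 1.00000000
P = K * exp(-rT) * N(-d2) - S_0 * exp(-qT) * N(-d1)
N(-d1) = 0.62342797; N(-d2) = 0.65262718
P = 118.0300 * 0.99692264 * 0.65262718 - 114.4700 * 1.00000000 * 0.62342797 = 5.4287

Answer: Price = 5.4287


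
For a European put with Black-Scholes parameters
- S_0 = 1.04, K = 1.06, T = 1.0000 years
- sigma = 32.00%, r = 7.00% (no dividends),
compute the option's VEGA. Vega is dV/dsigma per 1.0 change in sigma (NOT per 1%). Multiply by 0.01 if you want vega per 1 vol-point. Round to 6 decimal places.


d1 = 0.3192243907; d2 = -0.0007756093
phi(d1) = 0.3791244973; exp(-qT) = 1.0000000000; exp(-rT) = 0.9323938199
Vega = S * exp(-qT) * phi(d1) * sqrt(T) = 1.0400 * 1.0000000000 * 0.3791244973 * 1.0000000000 = 0.394289

Answer: Vega = 0.394289


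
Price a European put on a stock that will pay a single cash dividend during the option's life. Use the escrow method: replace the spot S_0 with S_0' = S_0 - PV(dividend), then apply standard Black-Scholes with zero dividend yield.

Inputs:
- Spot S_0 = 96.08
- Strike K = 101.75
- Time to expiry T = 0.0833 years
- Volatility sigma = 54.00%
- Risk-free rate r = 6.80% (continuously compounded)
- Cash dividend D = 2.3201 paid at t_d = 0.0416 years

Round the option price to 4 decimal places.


PV(D) = D * exp(-r * t_d) = 2.3201 * 0.99717520 = 2.31354618
S_0' = S_0 - PV(D) = 96.0800 - 2.31354618 = 93.76645382
d1 = (ln(S_0'/K) + (r + sigma^2/2)*T) / (sigma*sqrt(T)) = -0.41001435
d2 = d1 - sigma*sqrt(T) = -0.56586774
exp(-rT) = 0.99435161
N(-d1) = 0.65910229; N(-d2) = 0.71425815
P = K * exp(-rT) * N(-d2) - S_0' * N(-d1) = 101.7500 * 0.99435161 * 0.71425815 - 93.76645382 * 0.65910229 = 10.4636

Answer: Price = 10.4636


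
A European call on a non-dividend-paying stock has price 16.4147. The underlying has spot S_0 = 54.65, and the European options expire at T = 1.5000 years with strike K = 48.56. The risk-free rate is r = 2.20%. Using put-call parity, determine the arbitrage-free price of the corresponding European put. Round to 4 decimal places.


Answer: Put price = 8.7484

Derivation:
Put-call parity: C - P = S_0 * exp(-qT) - K * exp(-rT).
S_0 * exp(-qT) = 54.6500 * 1.00000000 = 54.65000000
K * exp(-rT) = 48.5600 * 0.96753856 = 46.98367245
P = C - S*exp(-qT) + K*exp(-rT)
P = 16.4147 - 54.65000000 + 46.98367245 = 8.7484


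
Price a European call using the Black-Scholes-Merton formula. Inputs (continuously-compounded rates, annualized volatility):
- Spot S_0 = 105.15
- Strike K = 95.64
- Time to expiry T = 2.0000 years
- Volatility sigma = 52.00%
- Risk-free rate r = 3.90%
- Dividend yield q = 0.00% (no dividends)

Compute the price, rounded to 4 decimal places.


d1 = (ln(S/K) + (r - q + 0.5*sigma^2) * T) / (sigma * sqrt(T)) = 0.60266814
d2 = d1 - sigma * sqrt(T) = -0.13272291
exp(-rT) = 0.92496443; exp(-qT) = 1.00000000
C = S_0 * exp(-qT) * N(d1) - K * exp(-rT) * N(d2)
N(d1) = 0.72663526; N(d2) = 0.44720626
C = 105.1500 * 1.00000000 * 0.72663526 - 95.6400 * 0.92496443 * 0.44720626 = 36.8442

Answer: Price = 36.8442


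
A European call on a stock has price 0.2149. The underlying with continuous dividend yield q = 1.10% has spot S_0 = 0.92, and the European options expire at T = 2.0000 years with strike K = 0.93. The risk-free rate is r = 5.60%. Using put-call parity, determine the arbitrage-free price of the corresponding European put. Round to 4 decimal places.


Put-call parity: C - P = S_0 * exp(-qT) - K * exp(-rT).
S_0 * exp(-qT) = 0.9200 * 0.97824024 = 0.89998102
K * exp(-rT) = 0.9300 * 0.89404426 = 0.83146116
P = C - S*exp(-qT) + K*exp(-rT)
P = 0.2149 - 0.89998102 + 0.83146116 = 0.1464

Answer: Put price = 0.1464


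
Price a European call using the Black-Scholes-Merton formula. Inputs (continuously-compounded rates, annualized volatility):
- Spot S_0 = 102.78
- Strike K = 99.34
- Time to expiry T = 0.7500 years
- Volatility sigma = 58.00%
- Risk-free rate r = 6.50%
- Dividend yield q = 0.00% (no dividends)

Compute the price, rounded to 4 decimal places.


d1 = (ln(S/K) + (r - q + 0.5*sigma^2) * T) / (sigma * sqrt(T)) = 0.41597584
d2 = d1 - sigma * sqrt(T) = -0.08631890
exp(-rT) = 0.95241920; exp(-qT) = 1.00000000
C = S_0 * exp(-qT) * N(d1) - K * exp(-rT) * N(d2)
N(d1) = 0.66128616; N(d2) = 0.46560646
C = 102.7800 * 1.00000000 * 0.66128616 - 99.3400 * 0.95241920 * 0.46560646 = 23.9144

Answer: Price = 23.9144


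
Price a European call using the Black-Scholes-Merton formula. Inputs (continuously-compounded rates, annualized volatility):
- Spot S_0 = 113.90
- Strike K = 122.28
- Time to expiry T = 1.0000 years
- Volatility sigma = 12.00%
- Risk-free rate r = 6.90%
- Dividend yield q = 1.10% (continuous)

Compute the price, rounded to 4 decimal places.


d1 = (ln(S/K) + (r - q + 0.5*sigma^2) * T) / (sigma * sqrt(T)) = -0.04827189
d2 = d1 - sigma * sqrt(T) = -0.16827189
exp(-rT) = 0.93332668; exp(-qT) = 0.98906028
C = S_0 * exp(-qT) * N(d1) - K * exp(-rT) * N(d2)
N(d1) = 0.48074978; N(d2) = 0.43318469
C = 113.9000 * 0.98906028 * 0.48074978 - 122.2800 * 0.93332668 * 0.43318469 = 4.7202

Answer: Price = 4.7202


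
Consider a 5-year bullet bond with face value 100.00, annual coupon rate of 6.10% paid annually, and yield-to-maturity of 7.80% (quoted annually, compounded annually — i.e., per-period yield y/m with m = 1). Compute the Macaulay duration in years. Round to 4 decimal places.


Answer: Macaulay duration = 4.4351 years

Derivation:
Coupon per period c = face * coupon_rate / m = 6.100000
Periods per year m = 1; per-period yield y/m = 0.078000
Number of cashflows N = 5
Cashflows (t years, CF_t, discount factor 1/(1+y/m)^(m*t), PV):
  t = 1.0000: CF_t = 6.100000, DF = 0.927644, PV = 5.658627
  t = 2.0000: CF_t = 6.100000, DF = 0.860523, PV = 5.249190
  t = 3.0000: CF_t = 6.100000, DF = 0.798259, PV = 4.869379
  t = 4.0000: CF_t = 6.100000, DF = 0.740500, PV = 4.517049
  t = 5.0000: CF_t = 106.100000, DF = 0.686920, PV = 72.882218
Price P = sum_t PV_t = 93.176463
Macaulay numerator sum_t t * PV_t:
  t * PV_t at t = 1.0000: 5.658627
  t * PV_t at t = 2.0000: 10.498380
  t * PV_t at t = 3.0000: 14.608136
  t * PV_t at t = 4.0000: 18.068196
  t * PV_t at t = 5.0000: 364.411089
Macaulay duration D = (sum_t t * PV_t) / P = 413.244428 / 93.176463 = 4.435073


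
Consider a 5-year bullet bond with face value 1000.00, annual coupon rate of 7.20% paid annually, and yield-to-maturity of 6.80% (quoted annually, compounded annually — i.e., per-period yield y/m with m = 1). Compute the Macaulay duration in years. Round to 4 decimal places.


Answer: Macaulay duration = 4.3777 years

Derivation:
Coupon per period c = face * coupon_rate / m = 72.000000
Periods per year m = 1; per-period yield y/m = 0.068000
Number of cashflows N = 5
Cashflows (t years, CF_t, discount factor 1/(1+y/m)^(m*t), PV):
  t = 1.0000: CF_t = 72.000000, DF = 0.936330, PV = 67.415730
  t = 2.0000: CF_t = 72.000000, DF = 0.876713, PV = 63.123343
  t = 3.0000: CF_t = 72.000000, DF = 0.820892, PV = 59.104254
  t = 4.0000: CF_t = 72.000000, DF = 0.768626, PV = 55.341062
  t = 5.0000: CF_t = 1072.000000, DF = 0.719687, PV = 771.504604
Price P = sum_t PV_t = 1016.488992
Macaulay numerator sum_t t * PV_t:
  t * PV_t at t = 1.0000: 67.415730
  t * PV_t at t = 2.0000: 126.246686
  t * PV_t at t = 3.0000: 177.312761
  t * PV_t at t = 4.0000: 221.364246
  t * PV_t at t = 5.0000: 3857.523018
Macaulay duration D = (sum_t t * PV_t) / P = 4449.862442 / 1016.488992 = 4.377679


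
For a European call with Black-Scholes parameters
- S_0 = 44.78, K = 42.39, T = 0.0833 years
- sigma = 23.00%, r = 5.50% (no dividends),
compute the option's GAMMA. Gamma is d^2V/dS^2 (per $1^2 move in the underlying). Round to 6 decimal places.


d1 = 0.9284732348; d2 = 0.8620912343
phi(d1) = 0.2592480880; exp(-qT) = 1.0000000000; exp(-rT) = 0.9954289791
Gamma = exp(-qT) * phi(d1) / (S * sigma * sqrt(T)) = 1.0000000000 * 0.2592480880 / (44.7800 * 0.2300 * 0.2886173938) = 0.087213

Answer: Gamma = 0.087213


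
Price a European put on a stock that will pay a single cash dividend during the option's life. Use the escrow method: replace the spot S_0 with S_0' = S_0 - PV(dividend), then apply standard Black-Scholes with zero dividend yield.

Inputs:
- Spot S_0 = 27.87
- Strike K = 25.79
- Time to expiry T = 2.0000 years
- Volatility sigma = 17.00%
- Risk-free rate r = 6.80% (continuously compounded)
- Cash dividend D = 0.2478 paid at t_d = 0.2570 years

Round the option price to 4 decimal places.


PV(D) = D * exp(-r * t_d) = 0.2478 * 0.98267582 = 0.24350707
S_0' = S_0 - PV(D) = 27.8700 - 0.24350707 = 27.62649293
d1 = (ln(S_0'/K) + (r + sigma^2/2)*T) / (sigma*sqrt(T)) = 0.97201552
d2 = d1 - sigma*sqrt(T) = 0.73159922
exp(-rT) = 0.87284263
N(-d1) = 0.16552141; N(-d2) = 0.23220661
P = K * exp(-rT) * N(-d2) - S_0' * N(-d1) = 25.7900 * 0.87284263 * 0.23220661 - 27.62649293 * 0.16552141 = 0.6543

Answer: Price = 0.6543


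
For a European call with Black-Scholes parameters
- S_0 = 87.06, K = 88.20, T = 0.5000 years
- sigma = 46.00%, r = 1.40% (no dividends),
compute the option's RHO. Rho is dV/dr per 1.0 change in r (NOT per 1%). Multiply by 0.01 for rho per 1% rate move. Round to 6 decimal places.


d1 = 0.1441593140; d2 = -0.1811098053
phi(d1) = 0.3948183524; exp(-qT) = 1.0000000000; exp(-rT) = 0.9930244429
N(d2) = 0.4281406942
Rho = K*T*exp(-rT)*N(d2) = 88.2000 * 0.5000 * 0.9930244429 * 0.4281406942 = 18.749299

Answer: Rho = 18.749299


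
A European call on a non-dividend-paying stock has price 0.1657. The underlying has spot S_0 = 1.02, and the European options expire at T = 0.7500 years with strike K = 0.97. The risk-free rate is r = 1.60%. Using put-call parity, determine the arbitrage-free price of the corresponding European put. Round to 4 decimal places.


Put-call parity: C - P = S_0 * exp(-qT) - K * exp(-rT).
S_0 * exp(-qT) = 1.0200 * 1.00000000 = 1.02000000
K * exp(-rT) = 0.9700 * 0.98807171 = 0.95842956
P = C - S*exp(-qT) + K*exp(-rT)
P = 0.1657 - 1.02000000 + 0.95842956 = 0.1041

Answer: Put price = 0.1041


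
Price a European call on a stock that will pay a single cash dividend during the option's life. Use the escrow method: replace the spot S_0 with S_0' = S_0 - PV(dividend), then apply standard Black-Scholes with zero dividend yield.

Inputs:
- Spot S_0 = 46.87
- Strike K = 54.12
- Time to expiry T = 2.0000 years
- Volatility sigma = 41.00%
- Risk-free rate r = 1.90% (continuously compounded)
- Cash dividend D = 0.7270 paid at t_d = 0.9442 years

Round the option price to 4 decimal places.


PV(D) = D * exp(-r * t_d) = 0.7270 * 0.98222016 = 0.71407406
S_0' = S_0 - PV(D) = 46.8700 - 0.71407406 = 46.15592594
d1 = (ln(S_0'/K) + (r + sigma^2/2)*T) / (sigma*sqrt(T)) = 0.08092329
d2 = d1 - sigma*sqrt(T) = -0.49890427
exp(-rT) = 0.96271294
N(d1) = 0.53224852; N(d2) = 0.30892341
C = S_0' * N(d1) - K * exp(-rT) * N(d2) = 46.15592594 * 0.53224852 - 54.1200 * 0.96271294 * 0.30892341 = 8.4709

Answer: Price = 8.4709


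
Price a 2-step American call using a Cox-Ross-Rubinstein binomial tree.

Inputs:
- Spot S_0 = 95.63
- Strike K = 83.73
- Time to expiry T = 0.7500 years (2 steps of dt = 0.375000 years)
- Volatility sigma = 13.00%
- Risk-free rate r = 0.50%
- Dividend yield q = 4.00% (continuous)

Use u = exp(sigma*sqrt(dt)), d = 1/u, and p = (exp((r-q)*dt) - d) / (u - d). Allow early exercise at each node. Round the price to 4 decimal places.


dt = T/N = 0.375000
u = exp(sigma*sqrt(dt)) = 1.082863; d = 1/u = 0.923478
p = (exp((r-q)*dt) - d) / (u - d) = 0.398299
Discount per step: exp(-r*dt) = 0.998127
Stock lattice S(k, i) with i counting down-moves:
  k=0: S(0,0) = 95.6300
  k=1: S(1,0) = 103.5542; S(1,1) = 88.3122
  k=2: S(2,0) = 112.1350; S(2,1) = 95.6300; S(2,2) = 81.5544
Terminal payoffs V(N, i) = max(S_T - K, 0):
  V(2,0) = 28.404990; V(2,1) = 11.900000; V(2,2) = 0.000000
Backward induction: V(k, i) = exp(-r*dt) * [p * V(k+1, i) + (1-p) * V(k+1, i+1)]; then take max(V_cont, immediate exercise) for American.
  V(1,0) = exp(-r*dt) * [p*28.404990 + (1-p)*11.900000] = 18.439310; exercise = 19.824184; V(1,0) = max -> 19.824184
  V(1,1) = exp(-r*dt) * [p*11.900000 + (1-p)*0.000000] = 4.730876; exercise = 4.582191; V(1,1) = max -> 4.730876
  V(0,0) = exp(-r*dt) * [p*19.824184 + (1-p)*4.730876] = 10.722398; exercise = 11.900000; V(0,0) = max -> 11.900000

Answer: Price = V(0,0) = 11.9000
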